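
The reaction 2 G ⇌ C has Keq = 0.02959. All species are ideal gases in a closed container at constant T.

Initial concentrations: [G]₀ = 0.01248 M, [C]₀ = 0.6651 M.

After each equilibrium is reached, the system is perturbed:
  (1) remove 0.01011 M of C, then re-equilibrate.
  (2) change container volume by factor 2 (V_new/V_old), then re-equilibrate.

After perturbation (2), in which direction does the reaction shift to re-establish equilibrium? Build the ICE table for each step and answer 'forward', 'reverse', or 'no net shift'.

Direction: reverse

Q₀ = 4270 vs Keq = 0.02959 ⇒ Q>K, reverse
Step 1:
                    G           C
  Initial     0.01248      0.6651
  Change        1.238     -0.6189
  Equil          1.25     0.04625
  solve Keq expr → x = -0.6189; check Q = 0.02959
Then remove 0.01011 M of C.
Step 2:
                    G           C
  Initial        1.25     0.03614
  Change     -0.01763    0.008815
  Equil         1.233     0.04495
  solve Keq expr → x = 0.008815; check Q = 0.02959
Then change container volume by factor 2 (V_new/V_old).
Step 3:
                    G           C
  Initial      0.6163     0.02248
  Change      0.02092    -0.01046
  Equil        0.6372     0.01201
  solve Keq expr → x = -0.01046; check Q = 0.02959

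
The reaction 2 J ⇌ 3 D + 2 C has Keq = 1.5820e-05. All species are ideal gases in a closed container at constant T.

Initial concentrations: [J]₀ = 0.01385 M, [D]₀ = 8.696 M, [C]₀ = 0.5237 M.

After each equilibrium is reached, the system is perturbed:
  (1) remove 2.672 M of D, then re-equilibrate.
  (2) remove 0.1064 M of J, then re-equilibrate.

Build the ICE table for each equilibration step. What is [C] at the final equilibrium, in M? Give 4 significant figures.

Q₀ = 9.4021e+05 vs Keq = 1.5820e-05 ⇒ Q>K, reverse
Step 1:
                    J           D           C
  I           0.01385       8.696      0.5237
  C            0.5236     -0.7854     -0.5236
  E            0.5375       7.911  9.6080e-05
  solve Keq expr → x = -0.2618; check Q = 1.5820e-05
Then remove 2.672 M of D.
Step 2:
                    J           D           C
  I            0.5375       5.239  9.6080e-05
  C       -8.2175e-05  1.2326e-04  8.2175e-05
  E            0.5374       5.239  1.7825e-04
  solve Keq expr → x = 4.1088e-05; check Q = 1.5820e-05
Then remove 0.1064 M of J.
Step 3:
                    J           D           C
  I             0.431       5.239  1.7825e-04
  C        3.5281e-05 -5.2921e-05 -3.5281e-05
  E             0.431       5.239  1.4297e-04
  solve Keq expr → x = -1.7640e-05; check Q = 1.5820e-05

[C]_eq = 1.4297e-04 M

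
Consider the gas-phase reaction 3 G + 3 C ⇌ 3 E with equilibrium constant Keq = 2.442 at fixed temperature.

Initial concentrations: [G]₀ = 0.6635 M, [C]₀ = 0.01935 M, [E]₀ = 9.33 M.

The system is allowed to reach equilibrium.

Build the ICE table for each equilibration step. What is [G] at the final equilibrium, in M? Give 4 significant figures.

Q₀ = 3.8378e+08 vs Keq = 2.442 ⇒ Q>K, reverse
Step 1:
                   G          C          E
  Initial     0.6635    0.01935       9.33
  Change       2.012      2.012     -2.012
  Equil        2.675      2.031      7.318
  solve Keq expr → x = -0.6706; check Q = 2.442

[G]_eq = 2.675 M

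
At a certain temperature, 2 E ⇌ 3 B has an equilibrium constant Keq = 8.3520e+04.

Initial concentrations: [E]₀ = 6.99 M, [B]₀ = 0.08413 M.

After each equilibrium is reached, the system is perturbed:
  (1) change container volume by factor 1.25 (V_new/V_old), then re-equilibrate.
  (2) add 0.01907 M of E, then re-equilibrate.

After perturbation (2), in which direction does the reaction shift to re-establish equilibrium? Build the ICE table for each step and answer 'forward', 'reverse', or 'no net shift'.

Q₀ = 1.2187e-05 vs Keq = 8.3520e+04 ⇒ Q<K, forward
Step 1:
                    E           B
  Initial        6.99     0.08413
  Change       -6.874       10.31
  Equil         0.116        10.4
  solve Keq expr → x = 3.437; check Q = 8.3520e+04
Then change container volume by factor 1.25 (V_new/V_old).
Step 2:
                    E           B
  Initial     0.09278       8.316
  Change     -0.00958     0.01437
  Equil        0.0832       8.331
  solve Keq expr → x = 0.00479; check Q = 8.3520e+04
Then add 0.01907 M of E.
Step 3:
                    E           B
  Initial      0.1023       8.331
  Change     -0.01865     0.02798
  Equil       0.08362       8.358
  solve Keq expr → x = 0.009325; check Q = 8.3520e+04

Direction: forward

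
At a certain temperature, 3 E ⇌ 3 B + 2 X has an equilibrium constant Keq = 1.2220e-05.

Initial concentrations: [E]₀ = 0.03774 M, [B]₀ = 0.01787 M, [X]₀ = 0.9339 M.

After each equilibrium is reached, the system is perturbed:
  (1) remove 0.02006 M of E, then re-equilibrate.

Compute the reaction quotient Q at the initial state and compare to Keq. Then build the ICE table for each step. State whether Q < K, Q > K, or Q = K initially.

Q₀ = 0.09259 vs Keq = 1.2220e-05 ⇒ Q>K, reverse
Step 1:
                   E          B          X
  Initial    0.03774    0.01787     0.9339
  Change     0.01655   -0.01655   -0.01103
  Equil      0.05429   0.001319     0.9229
  solve Keq expr → x = -0.005517; check Q = 1.2220e-05
Then remove 0.02006 M of E.
Step 2:
                   E          B          X
  Initial    0.03423   0.001319     0.9229
  Change  4.7570e-04 -4.7570e-04 -3.1713e-04
  Equil      0.03471 8.4354e-04     0.9225
  solve Keq expr → x = -1.5857e-04; check Q = 1.2220e-05

Q₀ = 0.09259; Q > K (proceeds reverse)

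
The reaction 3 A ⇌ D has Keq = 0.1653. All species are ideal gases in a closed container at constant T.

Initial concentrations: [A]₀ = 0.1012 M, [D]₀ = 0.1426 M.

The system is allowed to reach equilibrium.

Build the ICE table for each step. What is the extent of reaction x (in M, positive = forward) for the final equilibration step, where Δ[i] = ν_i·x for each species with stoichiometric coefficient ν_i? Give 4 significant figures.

x = -0.1248 M

Q₀ = 137.6 vs Keq = 0.1653 ⇒ Q>K, reverse
Step 1:
                    A           D
  I            0.1012      0.1426
  C            0.3744     -0.1248
  E            0.4756     0.01779
  solve Keq expr → x = -0.1248; check Q = 0.1653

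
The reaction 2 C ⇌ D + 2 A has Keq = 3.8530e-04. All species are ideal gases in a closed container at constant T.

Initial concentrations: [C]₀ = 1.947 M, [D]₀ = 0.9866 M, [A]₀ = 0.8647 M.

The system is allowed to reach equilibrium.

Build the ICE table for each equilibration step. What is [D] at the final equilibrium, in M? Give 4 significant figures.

Q₀ = 0.1946 vs Keq = 3.8530e-04 ⇒ Q>K, reverse
Step 1:
                  C         D         A
  Initial     1.947    0.9866    0.8647
  Change     0.7946   -0.3973   -0.7946
  Equil       2.742    0.5893    0.0701
  solve Keq expr → x = -0.3973; check Q = 3.8530e-04

[D]_eq = 0.5893 M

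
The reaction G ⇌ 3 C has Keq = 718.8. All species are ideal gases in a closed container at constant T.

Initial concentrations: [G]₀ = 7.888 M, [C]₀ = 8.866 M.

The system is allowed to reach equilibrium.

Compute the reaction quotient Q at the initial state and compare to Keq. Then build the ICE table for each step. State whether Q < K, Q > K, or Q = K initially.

Q₀ = 88.35 vs Keq = 718.8 ⇒ Q<K, forward
Step 1:
                    G           C
  init          7.888       8.866
  Δ            -2.333       6.999
  eq            5.555       15.86
  solve Keq expr → x = 2.333; check Q = 718.8

Q₀ = 88.35; Q < K (proceeds forward)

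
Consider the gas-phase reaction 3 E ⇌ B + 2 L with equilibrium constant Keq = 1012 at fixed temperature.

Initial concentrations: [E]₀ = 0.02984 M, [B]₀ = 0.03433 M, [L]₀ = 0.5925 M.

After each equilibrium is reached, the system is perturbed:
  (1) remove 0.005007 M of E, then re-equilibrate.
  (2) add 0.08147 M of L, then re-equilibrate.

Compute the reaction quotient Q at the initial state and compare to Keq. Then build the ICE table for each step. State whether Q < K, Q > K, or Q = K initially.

Q₀ = 453.6; Q < K (proceeds forward)

Q₀ = 453.6 vs Keq = 1012 ⇒ Q<K, forward
Step 1:
                  E         B         L
  I         0.02984   0.03433    0.5925
  C       -0.006426  0.002142  0.004284
  E         0.02341   0.03647    0.5968
  solve Keq expr → x = 0.002142; check Q = 1012
Then remove 0.005007 M of E.
Step 2:
                  E         B         L
  I         0.01841   0.03647    0.5968
  C        0.004595 -0.001532 -0.003064
  E           0.023   0.03494    0.5937
  solve Keq expr → x = -0.001532; check Q = 1012
Then add 0.08147 M of L.
Step 3:
                  E         B         L
  I           0.023   0.03494    0.6752
  C        0.001878 -6.2584e-04 -0.001252
  E         0.02488   0.03431    0.6739
  solve Keq expr → x = -6.2584e-04; check Q = 1012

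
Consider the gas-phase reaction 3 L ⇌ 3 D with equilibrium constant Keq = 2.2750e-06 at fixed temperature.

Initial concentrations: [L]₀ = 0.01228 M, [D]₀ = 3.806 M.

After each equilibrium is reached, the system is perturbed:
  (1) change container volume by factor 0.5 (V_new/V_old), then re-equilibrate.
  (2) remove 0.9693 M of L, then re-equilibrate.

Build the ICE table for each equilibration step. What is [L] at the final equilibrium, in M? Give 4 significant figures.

Q₀ = 2.9772e+07 vs Keq = 2.2750e-06 ⇒ Q>K, reverse
Step 1:
                   L          D
  Initial    0.01228      3.806
  Change       3.756     -3.756
  Equil        3.769    0.04957
  solve Keq expr → x = -1.252; check Q = 2.2750e-06
Then change container volume by factor 0.5 (V_new/V_old).
Step 2:
                   L          D
  Initial      7.537    0.09913
  Change           0          0
  Equil        7.537    0.09913
  solve Keq expr → x = 0; check Q = 2.2750e-06
Then remove 0.9693 M of L.
Step 3:
                   L          D
  Initial      6.568    0.09913
  Change     0.01258   -0.01258
  Equil        6.581    0.08655
  solve Keq expr → x = -0.004194; check Q = 2.2750e-06

[L]_eq = 6.581 M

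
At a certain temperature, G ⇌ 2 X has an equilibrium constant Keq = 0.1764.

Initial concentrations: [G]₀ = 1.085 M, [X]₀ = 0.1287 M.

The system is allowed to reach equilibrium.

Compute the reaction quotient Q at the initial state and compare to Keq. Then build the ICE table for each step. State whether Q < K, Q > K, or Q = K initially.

Q₀ = 0.01527; Q < K (proceeds forward)

Q₀ = 0.01527 vs Keq = 0.1764 ⇒ Q<K, forward
Step 1:
                    G           X
  Initial       1.085      0.1287
  Change      -0.1398      0.2796
  Equil        0.9452      0.4083
  solve Keq expr → x = 0.1398; check Q = 0.1764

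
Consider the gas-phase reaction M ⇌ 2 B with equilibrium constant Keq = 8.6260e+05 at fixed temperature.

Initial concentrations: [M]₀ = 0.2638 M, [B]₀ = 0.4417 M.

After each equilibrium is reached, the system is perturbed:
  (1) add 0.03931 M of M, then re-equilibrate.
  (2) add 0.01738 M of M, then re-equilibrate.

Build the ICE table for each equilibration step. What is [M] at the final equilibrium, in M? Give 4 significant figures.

Q₀ = 0.7396 vs Keq = 8.6260e+05 ⇒ Q<K, forward
Step 1:
                   M          B
  Initial     0.2638     0.4417
  Change     -0.2638     0.5276
  Equil   1.0892e-06     0.9693
  solve Keq expr → x = 0.2638; check Q = 8.6260e+05
Then add 0.03931 M of M.
Step 2:
                   M          B
  Initial    0.03931     0.9693
  Change    -0.03931    0.07862
  Equil   1.2730e-06      1.048
  solve Keq expr → x = 0.03931; check Q = 8.6260e+05
Then add 0.01738 M of M.
Step 3:
                   M          B
  Initial    0.01738      1.048
  Change    -0.01738    0.03476
  Equil   1.3589e-06      1.083
  solve Keq expr → x = 0.01738; check Q = 8.6260e+05

[M]_eq = 1.3589e-06 M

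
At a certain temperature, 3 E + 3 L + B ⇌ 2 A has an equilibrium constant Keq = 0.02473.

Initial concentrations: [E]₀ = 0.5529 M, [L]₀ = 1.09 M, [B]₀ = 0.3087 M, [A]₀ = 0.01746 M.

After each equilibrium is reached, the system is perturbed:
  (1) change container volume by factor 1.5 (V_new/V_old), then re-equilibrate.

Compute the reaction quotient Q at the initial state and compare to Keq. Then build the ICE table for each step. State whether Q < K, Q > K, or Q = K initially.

Q₀ = 0.004512; Q < K (proceeds forward)

Q₀ = 0.004512 vs Keq = 0.02473 ⇒ Q<K, forward
Step 1:
                   E          L          B          A
  I           0.5529       1.09     0.3087    0.01746
  C         -0.02762   -0.02762  -0.009208    0.01842
  E           0.5253      1.062     0.2995    0.03588
  solve Keq expr → x = 0.009208; check Q = 0.02473
Then change container volume by factor 1.5 (V_new/V_old).
Step 2:
                   E          L          B          A
  I           0.3502     0.7083     0.1997    0.02392
  C           0.0208     0.0208   0.006932   -0.01386
  E            0.371      0.729     0.2066    0.01005
  solve Keq expr → x = -0.006932; check Q = 0.02473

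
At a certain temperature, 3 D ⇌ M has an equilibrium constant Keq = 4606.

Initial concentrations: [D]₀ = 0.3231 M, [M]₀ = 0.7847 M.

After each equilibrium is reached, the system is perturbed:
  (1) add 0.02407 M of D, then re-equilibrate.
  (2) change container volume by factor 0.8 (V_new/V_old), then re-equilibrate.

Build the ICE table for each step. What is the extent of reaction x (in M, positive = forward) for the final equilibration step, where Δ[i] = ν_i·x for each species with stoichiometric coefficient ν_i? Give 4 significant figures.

x = 0.003298 M

Q₀ = 23.26 vs Keq = 4606 ⇒ Q<K, forward
Step 1:
                   D          M
  I           0.3231     0.7847
  C          -0.2657    0.08855
  E          0.05745     0.8733
  solve Keq expr → x = 0.08855; check Q = 4606
Then add 0.02407 M of D.
Step 2:
                   D          M
  I          0.08152     0.8733
  C          -0.0239   0.007965
  E          0.05762     0.8812
  solve Keq expr → x = 0.007965; check Q = 4606
Then change container volume by factor 0.8 (V_new/V_old).
Step 3:
                   D          M
  I          0.07203      1.102
  C        -0.009894   0.003298
  E          0.06213      1.105
  solve Keq expr → x = 0.003298; check Q = 4606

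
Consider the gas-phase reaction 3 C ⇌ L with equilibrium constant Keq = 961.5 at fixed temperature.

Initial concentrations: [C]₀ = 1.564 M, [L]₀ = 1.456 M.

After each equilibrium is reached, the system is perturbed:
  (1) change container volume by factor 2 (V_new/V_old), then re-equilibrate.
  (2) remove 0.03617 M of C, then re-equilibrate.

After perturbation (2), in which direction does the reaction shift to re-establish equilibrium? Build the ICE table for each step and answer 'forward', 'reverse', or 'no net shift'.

Direction: reverse

Q₀ = 0.3806 vs Keq = 961.5 ⇒ Q<K, forward
Step 1:
                   C          L
  init         1.564      1.456
  Δ           -1.438     0.4792
  eq          0.1263      1.935
  solve Keq expr → x = 0.4792; check Q = 961.5
Then change container volume by factor 2 (V_new/V_old).
Step 2:
                   C          L
  init       0.06313     0.9676
  Δ          0.03666   -0.01222
  eq         0.09979     0.9554
  solve Keq expr → x = -0.01222; check Q = 961.5
Then remove 0.03617 M of C.
Step 3:
                   C          L
  init       0.06362     0.9554
  Δ          0.03575   -0.01192
  eq         0.09937     0.9435
  solve Keq expr → x = -0.01192; check Q = 961.5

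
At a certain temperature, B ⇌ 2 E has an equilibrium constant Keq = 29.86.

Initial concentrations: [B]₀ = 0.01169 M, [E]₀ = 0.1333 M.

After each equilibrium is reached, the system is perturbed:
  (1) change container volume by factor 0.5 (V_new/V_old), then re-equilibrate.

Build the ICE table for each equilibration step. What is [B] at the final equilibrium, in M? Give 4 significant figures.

[B]_eq = 0.003157 M

Q₀ = 1.52 vs Keq = 29.86 ⇒ Q<K, forward
Step 1:
                    B           E
  I           0.01169      0.1333
  C          -0.01088     0.02177
  E        8.0531e-04      0.1551
  solve Keq expr → x = 0.01088; check Q = 29.86
Then change container volume by factor 0.5 (V_new/V_old).
Step 2:
                    B           E
  I          0.001611      0.3101
  C          0.001547   -0.003093
  E          0.003157       0.307
  solve Keq expr → x = -0.001547; check Q = 29.86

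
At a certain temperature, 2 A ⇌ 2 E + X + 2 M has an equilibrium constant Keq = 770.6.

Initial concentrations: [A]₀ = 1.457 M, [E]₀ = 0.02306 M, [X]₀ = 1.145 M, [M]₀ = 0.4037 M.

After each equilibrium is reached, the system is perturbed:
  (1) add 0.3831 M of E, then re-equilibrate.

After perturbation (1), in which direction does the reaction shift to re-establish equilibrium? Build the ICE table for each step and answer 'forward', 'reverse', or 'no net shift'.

Q₀ = 4.6744e-05 vs Keq = 770.6 ⇒ Q<K, forward
Step 1:
                   A          E          X          M
  I            1.457    0.02306      1.145     0.4037
  C           -1.341      1.341     0.6707      1.341
  E           0.1156      1.364      1.816      1.745
  solve Keq expr → x = 0.6707; check Q = 770.6
Then add 0.3831 M of E.
Step 2:
                   A          E          X          M
  I           0.1156      1.748      1.816      1.745
  C          0.02732   -0.02732   -0.01366   -0.02732
  E           0.1429       1.72      1.802      1.718
  solve Keq expr → x = -0.01366; check Q = 770.6

Direction: reverse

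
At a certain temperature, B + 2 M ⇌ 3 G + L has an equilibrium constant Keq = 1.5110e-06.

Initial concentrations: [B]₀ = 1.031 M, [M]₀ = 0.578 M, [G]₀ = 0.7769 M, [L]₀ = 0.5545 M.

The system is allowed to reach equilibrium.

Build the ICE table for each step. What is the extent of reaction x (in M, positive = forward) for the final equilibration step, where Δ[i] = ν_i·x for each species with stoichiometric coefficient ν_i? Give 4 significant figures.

Q₀ = 0.7549 vs Keq = 1.5110e-06 ⇒ Q>K, reverse
Step 1:
                    B           M           G           L
  I             1.031       0.578      0.7769      0.5545
  C            0.2524      0.5049     -0.7573     -0.2524
  E             1.283       1.083      0.0196      0.3021
  solve Keq expr → x = -0.2524; check Q = 1.5110e-06

x = -0.2524 M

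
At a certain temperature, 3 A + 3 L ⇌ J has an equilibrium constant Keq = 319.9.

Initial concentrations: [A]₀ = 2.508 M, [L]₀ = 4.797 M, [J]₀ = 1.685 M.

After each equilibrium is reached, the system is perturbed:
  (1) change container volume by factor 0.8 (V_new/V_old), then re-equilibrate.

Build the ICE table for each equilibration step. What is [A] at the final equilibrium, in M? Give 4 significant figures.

Q₀ = 9.6763e-04 vs Keq = 319.9 ⇒ Q<K, forward
Step 1:
                  A         L         J
  init        2.508     4.797     1.685
  Δ          -2.424    -2.424    0.8081
  eq        0.08357     2.373     2.493
  solve Keq expr → x = 0.8081; check Q = 319.9
Then change container volume by factor 0.8 (V_new/V_old).
Step 2:
                  A         L         J
  init       0.1045     2.966     3.116
  Δ        -0.03159  -0.03159   0.01053
  eq        0.07287     2.934     3.127
  solve Keq expr → x = 0.01053; check Q = 319.9

[A]_eq = 0.07287 M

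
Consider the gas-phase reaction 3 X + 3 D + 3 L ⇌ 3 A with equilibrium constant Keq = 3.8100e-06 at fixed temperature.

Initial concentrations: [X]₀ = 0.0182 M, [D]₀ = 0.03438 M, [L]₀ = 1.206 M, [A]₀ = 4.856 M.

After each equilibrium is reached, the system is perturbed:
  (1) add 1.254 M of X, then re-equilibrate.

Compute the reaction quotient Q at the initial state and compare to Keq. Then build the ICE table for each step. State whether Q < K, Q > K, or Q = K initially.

Q₀ = 2.6648e+11 vs Keq = 3.8100e-06 ⇒ Q>K, reverse
Step 1:
                   X          D          L          A
  init        0.0182    0.03438      1.206      4.856
  Δ            3.751      3.751      3.751     -3.751
  eq           3.769      3.786      4.957      1.105
  solve Keq expr → x = -1.25; check Q = 3.8100e-06
Then add 1.254 M of X.
Step 2:
                   X          D          L          A
  init         5.023      3.786      4.957      1.105
  Δ          -0.1896    -0.1896    -0.1896     0.1896
  eq           4.834      3.596      4.768      1.294
  solve Keq expr → x = 0.06319; check Q = 3.8100e-06

Q₀ = 2.6648e+11; Q > K (proceeds reverse)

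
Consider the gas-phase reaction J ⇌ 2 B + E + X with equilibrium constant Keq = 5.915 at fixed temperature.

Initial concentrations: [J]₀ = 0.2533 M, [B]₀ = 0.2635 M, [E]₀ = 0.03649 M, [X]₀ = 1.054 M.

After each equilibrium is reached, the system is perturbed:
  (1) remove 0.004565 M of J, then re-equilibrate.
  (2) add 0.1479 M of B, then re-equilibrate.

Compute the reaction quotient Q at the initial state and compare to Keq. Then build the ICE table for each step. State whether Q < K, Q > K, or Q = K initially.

Q₀ = 0.01054 vs Keq = 5.915 ⇒ Q<K, forward
Step 1:
                  J         B         E         X
  init       0.2533    0.2635   0.03649     1.054
  Δ         -0.2246    0.4493    0.2246    0.2246
  eq        0.02867    0.7128    0.2611     1.279
  solve Keq expr → x = 0.2246; check Q = 5.915
Then remove 0.004565 M of J.
Step 2:
                  J         B         E         X
  init      0.02411    0.7128    0.2611     1.279
  Δ         0.00354 -0.007081  -0.00354  -0.00354
  eq        0.02765    0.7057    0.2576     1.275
  solve Keq expr → x = -0.00354; check Q = 5.915
Then add 0.1479 M of B.
Step 3:
                  J         B         E         X
  init      0.02765    0.8536    0.2576     1.275
  Δ        0.009367  -0.01873 -0.009367 -0.009367
  eq        0.03702    0.8348    0.2482     1.266
  solve Keq expr → x = -0.009367; check Q = 5.915

Q₀ = 0.01054; Q < K (proceeds forward)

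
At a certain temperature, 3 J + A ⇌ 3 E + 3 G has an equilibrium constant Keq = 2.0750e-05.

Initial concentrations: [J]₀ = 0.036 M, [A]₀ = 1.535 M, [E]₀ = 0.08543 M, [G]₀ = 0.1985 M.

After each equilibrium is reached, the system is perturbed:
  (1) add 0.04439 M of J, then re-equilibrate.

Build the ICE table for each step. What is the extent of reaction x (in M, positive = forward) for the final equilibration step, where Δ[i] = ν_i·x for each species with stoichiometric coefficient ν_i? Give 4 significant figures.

Q₀ = 0.06809 vs Keq = 2.0750e-05 ⇒ Q>K, reverse
Step 1:
                   J          A          E          G
  I            0.036      1.535    0.08543     0.1985
  C          0.06241     0.0208   -0.06241   -0.06241
  E          0.09841      1.556    0.02302     0.1361
  solve Keq expr → x = -0.0208; check Q = 2.0750e-05
Then add 0.04439 M of J.
Step 2:
                   J          A          E          G
  I           0.1428      1.556    0.02302     0.1361
  C        -0.007124  -0.002375   0.007124   0.007124
  E           0.1357      1.553    0.03015     0.1432
  solve Keq expr → x = 0.002375; check Q = 2.0750e-05

x = 0.002375 M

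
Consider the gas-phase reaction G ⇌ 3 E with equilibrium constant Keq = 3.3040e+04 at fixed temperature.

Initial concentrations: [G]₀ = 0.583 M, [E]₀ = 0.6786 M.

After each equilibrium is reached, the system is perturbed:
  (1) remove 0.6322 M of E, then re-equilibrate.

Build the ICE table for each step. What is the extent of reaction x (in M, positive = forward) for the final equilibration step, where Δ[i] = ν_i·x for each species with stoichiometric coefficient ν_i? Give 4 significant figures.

x = 2.5730e-04 M

Q₀ = 0.536 vs Keq = 3.3040e+04 ⇒ Q<K, forward
Step 1:
                   G          E
  init         0.583     0.6786
  Δ          -0.5826      1.748
  eq      4.3231e-04      2.426
  solve Keq expr → x = 0.5826; check Q = 3.3040e+04
Then remove 0.6322 M of E.
Step 2:
                   G          E
  init    4.3231e-04      1.794
  Δ       -2.5730e-04 7.7190e-04
  eq      1.7501e-04      1.795
  solve Keq expr → x = 2.5730e-04; check Q = 3.3040e+04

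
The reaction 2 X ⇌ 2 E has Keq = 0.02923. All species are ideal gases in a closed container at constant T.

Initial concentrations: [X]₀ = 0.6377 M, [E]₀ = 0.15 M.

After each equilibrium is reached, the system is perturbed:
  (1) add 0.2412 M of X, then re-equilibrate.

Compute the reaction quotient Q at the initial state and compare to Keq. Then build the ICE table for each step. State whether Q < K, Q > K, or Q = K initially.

Q₀ = 0.05533 vs Keq = 0.02923 ⇒ Q>K, reverse
Step 1:
                  X         E
  init       0.6377      0.15
  Δ         0.03499  -0.03499
  eq         0.6727     0.115
  solve Keq expr → x = -0.0175; check Q = 0.02923
Then add 0.2412 M of X.
Step 2:
                  X         E
  init       0.9139     0.115
  Δ        -0.03522   0.03522
  eq         0.8787    0.1502
  solve Keq expr → x = 0.01761; check Q = 0.02923

Q₀ = 0.05533; Q > K (proceeds reverse)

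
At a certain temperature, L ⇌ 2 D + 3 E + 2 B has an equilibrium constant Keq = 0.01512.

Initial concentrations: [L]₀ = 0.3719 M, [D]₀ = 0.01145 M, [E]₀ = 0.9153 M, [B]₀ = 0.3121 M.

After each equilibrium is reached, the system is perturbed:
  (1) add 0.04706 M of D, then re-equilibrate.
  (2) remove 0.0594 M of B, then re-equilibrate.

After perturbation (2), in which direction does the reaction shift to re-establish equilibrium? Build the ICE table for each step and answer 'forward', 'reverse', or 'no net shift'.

Direction: forward

Q₀ = 2.6331e-05 vs Keq = 0.01512 ⇒ Q<K, forward
Step 1:
                    L           D           E           B
  init         0.3719     0.01145      0.9153      0.3121
  Δ          -0.06211      0.1242      0.1863      0.1242
  eq           0.3098      0.1357       1.102      0.4363
  solve Keq expr → x = 0.06211; check Q = 0.01512
Then add 0.04706 M of D.
Step 2:
                    L           D           E           B
  init         0.3098      0.1827       1.102      0.4363
  Δ           0.01335     -0.0267    -0.04005     -0.0267
  eq           0.3231       0.156       1.062      0.4096
  solve Keq expr → x = -0.01335; check Q = 0.01512
Then remove 0.0594 M of B.
Step 3:
                    L           D           E           B
  init         0.3231       0.156       1.062      0.3502
  Δ         -0.006618     0.01324     0.01985     0.01324
  eq           0.3165      0.1693       1.081      0.3634
  solve Keq expr → x = 0.006618; check Q = 0.01512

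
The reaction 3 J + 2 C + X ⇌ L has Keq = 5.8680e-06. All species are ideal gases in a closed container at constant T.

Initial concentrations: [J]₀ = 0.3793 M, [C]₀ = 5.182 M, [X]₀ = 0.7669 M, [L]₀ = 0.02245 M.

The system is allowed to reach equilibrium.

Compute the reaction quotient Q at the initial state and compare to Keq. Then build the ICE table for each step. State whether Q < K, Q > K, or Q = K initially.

Q₀ = 0.01998; Q > K (proceeds reverse)

Q₀ = 0.01998 vs Keq = 5.8680e-06 ⇒ Q>K, reverse
Step 1:
                   J          C          X          L
  Initial     0.3793      5.182     0.7669    0.02245
  Change     0.06732    0.04488    0.02244   -0.02244
  Equil       0.4466      5.227     0.7893 1.1273e-05
  solve Keq expr → x = -0.02244; check Q = 5.8680e-06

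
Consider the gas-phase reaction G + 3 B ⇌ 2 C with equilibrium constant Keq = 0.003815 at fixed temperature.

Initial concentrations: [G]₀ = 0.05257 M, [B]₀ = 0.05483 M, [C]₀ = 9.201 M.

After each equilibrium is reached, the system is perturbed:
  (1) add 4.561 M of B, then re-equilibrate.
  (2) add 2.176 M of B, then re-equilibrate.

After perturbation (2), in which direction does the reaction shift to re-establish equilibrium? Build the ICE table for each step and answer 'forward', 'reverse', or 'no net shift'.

Q₀ = 9.7696e+06 vs Keq = 0.003815 ⇒ Q>K, reverse
Step 1:
                    G           B           C
  Initial     0.05257     0.05483       9.201
  Change        3.066       9.197      -6.132
  Equil         3.118       9.252       3.069
  solve Keq expr → x = -3.066; check Q = 0.003815
Then add 4.561 M of B.
Step 2:
                    G           B           C
  Initial       3.118       13.81       3.069
  Change      -0.5567       -1.67       1.113
  Equil         2.562       12.14       4.183
  solve Keq expr → x = 0.5567; check Q = 0.003815
Then add 2.176 M of B.
Step 3:
                    G           B           C
  Initial       2.562       14.32       4.183
  Change      -0.2524     -0.7571      0.5047
  Equil         2.309       13.56       4.688
  solve Keq expr → x = 0.2524; check Q = 0.003815

Direction: forward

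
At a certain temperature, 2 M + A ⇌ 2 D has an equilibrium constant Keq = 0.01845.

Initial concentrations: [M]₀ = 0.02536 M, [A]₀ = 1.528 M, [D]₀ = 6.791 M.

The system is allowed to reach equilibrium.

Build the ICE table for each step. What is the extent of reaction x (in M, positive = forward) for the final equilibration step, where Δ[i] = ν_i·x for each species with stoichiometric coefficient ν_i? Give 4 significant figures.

x = -2.655 M

Q₀ = 4.6929e+04 vs Keq = 0.01845 ⇒ Q>K, reverse
Step 1:
                    M           A           D
  Initial     0.02536       1.528       6.791
  Change        5.309       2.655      -5.309
  Equil         5.334       4.183       1.482
  solve Keq expr → x = -2.655; check Q = 0.01845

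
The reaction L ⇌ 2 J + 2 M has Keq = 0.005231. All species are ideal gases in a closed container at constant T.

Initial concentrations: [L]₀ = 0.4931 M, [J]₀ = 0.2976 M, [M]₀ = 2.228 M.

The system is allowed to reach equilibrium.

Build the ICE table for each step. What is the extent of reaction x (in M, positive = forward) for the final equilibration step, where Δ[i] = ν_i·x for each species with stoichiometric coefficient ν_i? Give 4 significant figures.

x = -0.1342 M

Q₀ = 0.8916 vs Keq = 0.005231 ⇒ Q>K, reverse
Step 1:
                  L         J         M
  I          0.4931    0.2976     2.228
  C          0.1342   -0.2684   -0.2684
  E          0.6273   0.02923      1.96
  solve Keq expr → x = -0.1342; check Q = 0.005231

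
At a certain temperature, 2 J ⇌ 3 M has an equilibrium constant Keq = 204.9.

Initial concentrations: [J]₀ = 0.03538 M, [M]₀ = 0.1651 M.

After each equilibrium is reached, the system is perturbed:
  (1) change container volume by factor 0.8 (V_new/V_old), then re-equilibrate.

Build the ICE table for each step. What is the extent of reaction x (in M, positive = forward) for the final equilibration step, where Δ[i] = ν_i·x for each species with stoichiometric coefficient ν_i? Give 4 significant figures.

Q₀ = 3.595 vs Keq = 204.9 ⇒ Q<K, forward
Step 1:
                  J         M
  I         0.03538    0.1651
  C        -0.02874   0.04311
  E        0.006637    0.2082
  solve Keq expr → x = 0.01437; check Q = 204.9
Then change container volume by factor 0.8 (V_new/V_old).
Step 2:
                  J         M
  I        0.008297    0.2603
  C       9.0668e-04  -0.00136
  E        0.009203    0.2589
  solve Keq expr → x = -4.5334e-04; check Q = 204.9

x = -4.5334e-04 M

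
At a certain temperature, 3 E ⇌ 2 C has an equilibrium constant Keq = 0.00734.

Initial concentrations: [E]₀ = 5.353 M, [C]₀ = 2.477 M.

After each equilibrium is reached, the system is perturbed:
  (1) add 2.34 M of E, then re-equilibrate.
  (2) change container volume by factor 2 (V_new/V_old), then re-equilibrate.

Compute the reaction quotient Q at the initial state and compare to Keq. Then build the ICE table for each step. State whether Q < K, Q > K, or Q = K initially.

Q₀ = 0.04; Q > K (proceeds reverse)

Q₀ = 0.04 vs Keq = 0.00734 ⇒ Q>K, reverse
Step 1:
                    E           C
  I             5.353       2.477
  C              1.44     -0.9601
  E             6.793       1.517
  solve Keq expr → x = -0.4801; check Q = 0.00734
Then add 2.34 M of E.
Step 2:
                    E           C
  I             9.133       1.517
  C           -0.8103      0.5402
  E             8.323       2.057
  solve Keq expr → x = 0.2701; check Q = 0.00734
Then change container volume by factor 2 (V_new/V_old).
Step 3:
                    E           C
  I             4.161       1.029
  C            0.3226     -0.2151
  E             4.484      0.8135
  solve Keq expr → x = -0.1075; check Q = 0.00734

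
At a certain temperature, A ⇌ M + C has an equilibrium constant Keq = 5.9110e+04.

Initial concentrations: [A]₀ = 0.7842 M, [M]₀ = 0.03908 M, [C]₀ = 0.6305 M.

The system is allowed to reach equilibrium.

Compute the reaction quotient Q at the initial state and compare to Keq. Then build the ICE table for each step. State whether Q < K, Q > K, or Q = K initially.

Q₀ = 0.03142; Q < K (proceeds forward)

Q₀ = 0.03142 vs Keq = 5.9110e+04 ⇒ Q<K, forward
Step 1:
                    A           M           C
  I            0.7842     0.03908      0.6305
  C           -0.7842      0.7842      0.7842
  E        1.9703e-05      0.8233       1.415
  solve Keq expr → x = 0.7842; check Q = 5.9110e+04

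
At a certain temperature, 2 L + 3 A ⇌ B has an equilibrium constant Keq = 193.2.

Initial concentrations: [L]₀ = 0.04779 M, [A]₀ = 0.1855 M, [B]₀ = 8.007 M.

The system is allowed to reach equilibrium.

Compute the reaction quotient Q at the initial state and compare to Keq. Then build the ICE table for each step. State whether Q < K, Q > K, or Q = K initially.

Q₀ = 5.4924e+05; Q > K (proceeds reverse)

Q₀ = 5.4924e+05 vs Keq = 193.2 ⇒ Q>K, reverse
Step 1:
                   L          A          B
  I          0.04779     0.1855      8.007
  C           0.3215     0.4823    -0.1608
  E           0.3693     0.6678      7.846
  solve Keq expr → x = -0.1608; check Q = 193.2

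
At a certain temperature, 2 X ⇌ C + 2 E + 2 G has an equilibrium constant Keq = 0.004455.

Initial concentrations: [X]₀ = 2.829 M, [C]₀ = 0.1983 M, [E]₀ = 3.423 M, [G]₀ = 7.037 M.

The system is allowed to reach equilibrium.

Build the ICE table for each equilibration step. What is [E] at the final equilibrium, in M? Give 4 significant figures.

[E]_eq = 3.027 M

Q₀ = 14.38 vs Keq = 0.004455 ⇒ Q>K, reverse
Step 1:
                  X         C         E         G
  init        2.829    0.1983     3.423     7.037
  Δ          0.3964   -0.1982   -0.3964   -0.3964
  eq          3.225 1.1473e-04     3.027     6.641
  solve Keq expr → x = -0.1982; check Q = 0.004455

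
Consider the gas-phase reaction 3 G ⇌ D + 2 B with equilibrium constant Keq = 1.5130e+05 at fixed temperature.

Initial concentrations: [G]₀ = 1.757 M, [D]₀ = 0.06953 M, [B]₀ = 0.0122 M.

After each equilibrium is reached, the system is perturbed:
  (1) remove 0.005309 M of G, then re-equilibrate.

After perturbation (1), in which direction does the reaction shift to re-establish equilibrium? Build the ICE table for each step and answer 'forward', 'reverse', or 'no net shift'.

Q₀ = 1.9080e-06 vs Keq = 1.5130e+05 ⇒ Q<K, forward
Step 1:
                   G          D          B
  I            1.757    0.06953     0.0122
  C           -1.739     0.5796      1.159
  E          0.01806     0.6492      1.171
  solve Keq expr → x = 0.5796; check Q = 1.5130e+05
Then remove 0.005309 M of G.
Step 2:
                   G          D          B
  I          0.01275     0.6492      1.171
  C         0.005257  -0.001752  -0.003504
  E          0.01801     0.6474      1.168
  solve Keq expr → x = -0.001752; check Q = 1.5130e+05

Direction: reverse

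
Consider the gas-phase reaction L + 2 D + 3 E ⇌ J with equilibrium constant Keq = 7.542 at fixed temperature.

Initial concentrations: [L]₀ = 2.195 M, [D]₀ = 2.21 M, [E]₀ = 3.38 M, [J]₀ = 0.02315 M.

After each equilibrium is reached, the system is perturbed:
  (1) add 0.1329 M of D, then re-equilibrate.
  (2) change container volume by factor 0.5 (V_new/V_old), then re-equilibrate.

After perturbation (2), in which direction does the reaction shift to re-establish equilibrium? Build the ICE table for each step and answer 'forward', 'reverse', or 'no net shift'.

Q₀ = 5.5922e-05 vs Keq = 7.542 ⇒ Q<K, forward
Step 1:
                  L         D         E         J
  Initial     2.195      2.21      3.38   0.02315
  Change    -0.8754    -1.751    -2.626    0.8754
  Equil        1.32    0.4592    0.7538    0.8986
  solve Keq expr → x = 0.8754; check Q = 7.542
Then add 0.1329 M of D.
Step 2:
                  L         D         E         J
  Initial      1.32    0.5921    0.7538    0.8986
  Change   -0.02371  -0.04741  -0.07112   0.02371
  Equil       1.296    0.5447    0.6826    0.9223
  solve Keq expr → x = 0.02371; check Q = 7.542
Then change container volume by factor 0.5 (V_new/V_old).
Step 3:
                  L         D         E         J
  Initial     2.592     1.089     1.365     1.845
  Change    -0.2322   -0.4644   -0.6967    0.2322
  Equil        2.36    0.6249    0.6686     2.077
  solve Keq expr → x = 0.2322; check Q = 7.542

Direction: forward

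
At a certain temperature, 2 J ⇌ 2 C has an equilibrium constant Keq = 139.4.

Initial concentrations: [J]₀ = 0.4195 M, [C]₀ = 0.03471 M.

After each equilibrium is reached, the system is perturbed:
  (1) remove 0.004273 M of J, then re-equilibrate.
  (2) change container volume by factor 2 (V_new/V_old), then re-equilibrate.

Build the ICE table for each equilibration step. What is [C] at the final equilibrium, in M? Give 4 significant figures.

Q₀ = 0.006846 vs Keq = 139.4 ⇒ Q<K, forward
Step 1:
                   J          C
  I           0.4195    0.03471
  C           -0.384      0.384
  E          0.03547     0.4187
  solve Keq expr → x = 0.192; check Q = 139.4
Then remove 0.004273 M of J.
Step 2:
                   J          C
  I          0.03119     0.4187
  C         0.003939  -0.003939
  E          0.03513     0.4148
  solve Keq expr → x = -0.00197; check Q = 139.4
Then change container volume by factor 2 (V_new/V_old).
Step 3:
                   J          C
  I          0.01757     0.2074
  C                0          0
  E          0.01757     0.2074
  solve Keq expr → x = 0; check Q = 139.4

[C]_eq = 0.2074 M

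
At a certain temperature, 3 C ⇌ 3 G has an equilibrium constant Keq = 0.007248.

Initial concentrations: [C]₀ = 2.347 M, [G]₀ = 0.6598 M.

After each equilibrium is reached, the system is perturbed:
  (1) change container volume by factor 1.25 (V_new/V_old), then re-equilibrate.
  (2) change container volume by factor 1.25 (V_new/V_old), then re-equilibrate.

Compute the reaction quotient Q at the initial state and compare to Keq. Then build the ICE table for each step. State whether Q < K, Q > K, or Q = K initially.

Q₀ = 0.02222 vs Keq = 0.007248 ⇒ Q>K, reverse
Step 1:
                  C         G
  Initial     2.347    0.6598
  Change     0.1723   -0.1723
  Equil       2.519    0.4875
  solve Keq expr → x = -0.05742; check Q = 0.007248
Then change container volume by factor 1.25 (V_new/V_old).
Step 2:
                  C         G
  Initial     2.015      0.39
  Change          0         0
  Equil       2.015      0.39
  solve Keq expr → x = 0; check Q = 0.007248
Then change container volume by factor 1.25 (V_new/V_old).
Step 3:
                  C         G
  Initial     1.612     0.312
  Change          0         0
  Equil       1.612     0.312
  solve Keq expr → x = 0; check Q = 0.007248

Q₀ = 0.02222; Q > K (proceeds reverse)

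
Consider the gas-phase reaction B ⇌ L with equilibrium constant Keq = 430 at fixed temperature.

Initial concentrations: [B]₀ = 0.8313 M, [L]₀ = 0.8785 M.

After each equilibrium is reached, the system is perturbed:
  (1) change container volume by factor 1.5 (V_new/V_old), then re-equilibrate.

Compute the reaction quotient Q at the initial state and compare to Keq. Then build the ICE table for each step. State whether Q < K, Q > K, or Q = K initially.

Q₀ = 1.057 vs Keq = 430 ⇒ Q<K, forward
Step 1:
                  B         L
  Initial    0.8313    0.8785
  Change    -0.8273    0.8273
  Equil    0.003967     1.706
  solve Keq expr → x = 0.8273; check Q = 430
Then change container volume by factor 1.5 (V_new/V_old).
Step 2:
                  B         L
  Initial  0.002645     1.137
  Change          0         0
  Equil    0.002645     1.137
  solve Keq expr → x = 0; check Q = 430

Q₀ = 1.057; Q < K (proceeds forward)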